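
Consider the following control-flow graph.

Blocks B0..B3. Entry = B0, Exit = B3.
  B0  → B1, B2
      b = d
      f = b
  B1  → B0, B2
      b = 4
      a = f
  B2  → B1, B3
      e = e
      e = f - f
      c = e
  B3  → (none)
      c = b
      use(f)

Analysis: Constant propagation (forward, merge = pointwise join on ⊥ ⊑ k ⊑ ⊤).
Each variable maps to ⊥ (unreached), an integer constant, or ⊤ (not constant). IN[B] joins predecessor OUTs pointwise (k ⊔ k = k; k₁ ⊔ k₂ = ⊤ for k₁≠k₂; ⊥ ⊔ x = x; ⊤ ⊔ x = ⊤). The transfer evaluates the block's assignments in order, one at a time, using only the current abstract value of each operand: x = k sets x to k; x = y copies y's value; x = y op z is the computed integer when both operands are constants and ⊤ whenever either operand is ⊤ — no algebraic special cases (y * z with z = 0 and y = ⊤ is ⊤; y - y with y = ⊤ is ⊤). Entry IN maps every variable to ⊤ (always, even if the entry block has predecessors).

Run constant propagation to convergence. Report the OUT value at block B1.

Answer: {a: ⊤, b: 4, c: ⊤, d: ⊤, e: ⊤, f: ⊤}

Working:
Per-block solution:
  B0: | IN=(all ⊤) | OUT=(all ⊤)
  B1: | IN=(all ⊤) | OUT={b:4; rest ⊤}
  B2: | IN=(all ⊤) | OUT=(all ⊤)
  B3: | IN=(all ⊤) | OUT=(all ⊤)

Merge at B1: IN[B1] = OUT[B0] ⊔ OUT[B2] = {a: ⊤, b: ⊤, c: ⊤, d: ⊤, e: ⊤, f: ⊤}
Applying B1's transfer function to that IN value gives OUT[B1] (row B1 above).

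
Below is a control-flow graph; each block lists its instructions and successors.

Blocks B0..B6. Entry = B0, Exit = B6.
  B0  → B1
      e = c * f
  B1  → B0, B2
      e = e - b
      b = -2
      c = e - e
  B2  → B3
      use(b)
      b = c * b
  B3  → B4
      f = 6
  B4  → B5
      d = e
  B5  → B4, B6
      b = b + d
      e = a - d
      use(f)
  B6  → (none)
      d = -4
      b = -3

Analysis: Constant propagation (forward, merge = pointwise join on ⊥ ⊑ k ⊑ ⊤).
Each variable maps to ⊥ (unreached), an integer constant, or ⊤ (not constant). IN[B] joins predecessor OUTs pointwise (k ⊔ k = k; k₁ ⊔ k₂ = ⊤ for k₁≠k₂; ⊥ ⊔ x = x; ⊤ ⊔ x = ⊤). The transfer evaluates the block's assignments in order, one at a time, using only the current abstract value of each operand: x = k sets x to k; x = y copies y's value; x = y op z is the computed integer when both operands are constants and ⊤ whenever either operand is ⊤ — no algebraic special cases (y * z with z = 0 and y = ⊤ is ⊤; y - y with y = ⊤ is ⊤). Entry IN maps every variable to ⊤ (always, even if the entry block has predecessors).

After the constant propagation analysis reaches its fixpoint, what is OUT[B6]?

Converged values:
  B0: | IN=(all ⊤) | OUT=(all ⊤)
  B1: | IN=(all ⊤) | OUT={b:-2; rest ⊤}
  B2: | IN={b:-2; rest ⊤} | OUT=(all ⊤)
  B3: | IN=(all ⊤) | OUT={f:6; rest ⊤}
  B4: | IN={f:6; rest ⊤} | OUT={f:6; rest ⊤}
  B5: | IN={f:6; rest ⊤} | OUT={f:6; rest ⊤}
  B6: | IN={f:6; rest ⊤} | OUT={b:-3, d:-4, f:6; rest ⊤}

Merge at B6: IN[B6] = OUT[B5] = {a: ⊤, b: ⊤, c: ⊤, d: ⊤, e: ⊤, f: 6}
Applying B6's transfer function to that IN value gives OUT[B6] (row B6 above).

Answer: {a: ⊤, b: -3, c: ⊤, d: -4, e: ⊤, f: 6}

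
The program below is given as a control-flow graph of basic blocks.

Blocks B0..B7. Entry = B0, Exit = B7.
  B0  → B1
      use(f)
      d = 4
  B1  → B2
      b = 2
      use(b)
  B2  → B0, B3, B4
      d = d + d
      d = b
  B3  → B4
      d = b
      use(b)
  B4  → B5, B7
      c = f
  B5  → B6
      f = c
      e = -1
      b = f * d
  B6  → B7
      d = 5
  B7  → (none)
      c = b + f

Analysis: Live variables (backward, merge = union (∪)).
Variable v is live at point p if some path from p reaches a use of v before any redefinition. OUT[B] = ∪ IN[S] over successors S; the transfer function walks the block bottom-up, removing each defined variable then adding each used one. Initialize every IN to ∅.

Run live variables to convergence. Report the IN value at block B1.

Fixpoint table:
  B0: | IN={f} | OUT={d, f}
  B1: | IN={d, f} | OUT={b, d, f}
  B2: | IN={b, d, f} | OUT={b, d, f}
  B3: | IN={b, f} | OUT={b, d, f}
  B4: | IN={b, d, f} | OUT={b, c, d, f}
  B5: | IN={c, d} | OUT={b, f}
  B6: | IN={b, f} | OUT={b, f}
  B7: | IN={b, f} | OUT={}

Merge at B1: OUT[B1] = IN[B2] = {b, d, f}
Applying B1's transfer function to that OUT value gives IN[B1] (row B1 above).

Answer: {d, f}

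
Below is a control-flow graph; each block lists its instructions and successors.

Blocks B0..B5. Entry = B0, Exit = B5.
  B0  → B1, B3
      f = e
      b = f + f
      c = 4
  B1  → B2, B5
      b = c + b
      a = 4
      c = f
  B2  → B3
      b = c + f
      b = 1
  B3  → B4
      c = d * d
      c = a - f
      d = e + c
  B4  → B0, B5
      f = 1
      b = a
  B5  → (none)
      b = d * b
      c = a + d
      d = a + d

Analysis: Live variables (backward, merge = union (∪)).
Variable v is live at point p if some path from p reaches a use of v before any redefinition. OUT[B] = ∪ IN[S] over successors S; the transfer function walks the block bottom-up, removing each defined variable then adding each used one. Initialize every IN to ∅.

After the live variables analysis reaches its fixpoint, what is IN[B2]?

Answer: {a, c, d, e, f}

Trace:
Converged values:
  B0:   IN={a, d, e}   OUT={a, b, c, d, e, f}
  B1:   IN={b, c, d, e, f}   OUT={a, b, c, d, e, f}
  B2:   IN={a, c, d, e, f}   OUT={a, d, e, f}
  B3:   IN={a, d, e, f}   OUT={a, d, e}
  B4:   IN={a, d, e}   OUT={a, b, d, e}
  B5:   IN={a, b, d}   OUT={}

Merge at B2: OUT[B2] = IN[B3] = {a, d, e, f}
Applying B2's transfer function to that OUT value gives IN[B2] (row B2 above).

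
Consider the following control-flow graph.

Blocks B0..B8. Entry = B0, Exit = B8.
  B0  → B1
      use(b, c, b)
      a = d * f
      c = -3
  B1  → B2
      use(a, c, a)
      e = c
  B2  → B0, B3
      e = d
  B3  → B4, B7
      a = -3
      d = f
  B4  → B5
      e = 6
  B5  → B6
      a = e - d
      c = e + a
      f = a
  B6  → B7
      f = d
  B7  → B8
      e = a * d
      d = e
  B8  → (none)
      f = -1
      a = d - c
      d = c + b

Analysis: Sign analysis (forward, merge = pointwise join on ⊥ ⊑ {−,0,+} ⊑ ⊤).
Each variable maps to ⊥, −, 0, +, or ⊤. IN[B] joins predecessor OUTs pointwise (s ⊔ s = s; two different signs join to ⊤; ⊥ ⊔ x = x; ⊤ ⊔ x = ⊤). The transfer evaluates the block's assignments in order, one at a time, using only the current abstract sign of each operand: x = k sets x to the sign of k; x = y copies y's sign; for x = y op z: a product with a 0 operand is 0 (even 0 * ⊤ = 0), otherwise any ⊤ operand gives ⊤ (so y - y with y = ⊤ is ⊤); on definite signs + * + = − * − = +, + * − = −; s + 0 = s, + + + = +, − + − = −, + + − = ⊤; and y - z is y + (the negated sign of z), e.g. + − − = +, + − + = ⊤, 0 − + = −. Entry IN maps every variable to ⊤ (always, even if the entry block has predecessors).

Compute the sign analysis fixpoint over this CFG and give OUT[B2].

Answer: {a: ⊤, b: ⊤, c: -, d: ⊤, e: ⊤, f: ⊤}

Derivation:
Fixpoint table:
  B0:  IN=(all ⊤)  OUT={c:-; rest ⊤}
  B1:  IN={c:-; rest ⊤}  OUT={c:-, e:-; rest ⊤}
  B2:  IN={c:-, e:-; rest ⊤}  OUT={c:-; rest ⊤}
  B3:  IN={c:-; rest ⊤}  OUT={a:-, c:-; rest ⊤}
  B4:  IN={a:-, c:-; rest ⊤}  OUT={a:-, c:-, e:+; rest ⊤}
  B5:  IN={a:-, c:-, e:+; rest ⊤}  OUT={e:+; rest ⊤}
  B6:  IN={e:+; rest ⊤}  OUT={e:+; rest ⊤}
  B7:  IN=(all ⊤)  OUT=(all ⊤)
  B8:  IN=(all ⊤)  OUT={f:-; rest ⊤}

Merge at B2: IN[B2] = OUT[B1] = {a: ⊤, b: ⊤, c: -, d: ⊤, e: -, f: ⊤}
Applying B2's transfer function to that IN value gives OUT[B2] (row B2 above).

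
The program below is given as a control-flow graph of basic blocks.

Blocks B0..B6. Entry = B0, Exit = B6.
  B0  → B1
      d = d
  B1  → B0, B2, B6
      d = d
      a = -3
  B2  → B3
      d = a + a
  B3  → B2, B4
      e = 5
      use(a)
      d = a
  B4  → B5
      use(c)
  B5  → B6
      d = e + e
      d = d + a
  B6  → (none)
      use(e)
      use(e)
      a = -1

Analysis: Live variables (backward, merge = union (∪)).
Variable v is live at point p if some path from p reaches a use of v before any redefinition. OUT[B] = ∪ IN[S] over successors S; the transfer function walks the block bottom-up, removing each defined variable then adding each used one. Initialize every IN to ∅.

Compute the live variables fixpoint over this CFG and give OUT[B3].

Per-block solution:
  B0:   IN={c, d, e}   OUT={c, d, e}
  B1:   IN={c, d, e}   OUT={a, c, d, e}
  B2:   IN={a, c}   OUT={a, c}
  B3:   IN={a, c}   OUT={a, c, e}
  B4:   IN={a, c, e}   OUT={a, e}
  B5:   IN={a, e}   OUT={e}
  B6:   IN={e}   OUT={}

Merge at B3: OUT[B3] = IN[B2] ⊔ IN[B4] = {a, c, e}

Answer: {a, c, e}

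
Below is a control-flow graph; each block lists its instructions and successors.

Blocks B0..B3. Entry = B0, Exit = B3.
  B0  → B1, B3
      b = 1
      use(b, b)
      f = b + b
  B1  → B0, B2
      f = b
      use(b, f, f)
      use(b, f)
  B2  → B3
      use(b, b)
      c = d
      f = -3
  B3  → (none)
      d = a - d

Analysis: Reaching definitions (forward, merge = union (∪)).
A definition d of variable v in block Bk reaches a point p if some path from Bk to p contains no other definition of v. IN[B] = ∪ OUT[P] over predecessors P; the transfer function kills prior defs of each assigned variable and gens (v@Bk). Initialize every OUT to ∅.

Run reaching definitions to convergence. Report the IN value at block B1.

Per-block solution:
  B0:   IN={b@B0, f@B1}   OUT={b@B0, f@B0}
  B1:   IN={b@B0, f@B0}   OUT={b@B0, f@B1}
  B2:   IN={b@B0, f@B1}   OUT={b@B0, c@B2, f@B2}
  B3:   IN={b@B0, c@B2, f@B0, f@B2}   OUT={b@B0, c@B2, d@B3, f@B0, f@B2}

Merge at B1: IN[B1] = OUT[B0] = {b@B0, f@B0}

Answer: {b@B0, f@B0}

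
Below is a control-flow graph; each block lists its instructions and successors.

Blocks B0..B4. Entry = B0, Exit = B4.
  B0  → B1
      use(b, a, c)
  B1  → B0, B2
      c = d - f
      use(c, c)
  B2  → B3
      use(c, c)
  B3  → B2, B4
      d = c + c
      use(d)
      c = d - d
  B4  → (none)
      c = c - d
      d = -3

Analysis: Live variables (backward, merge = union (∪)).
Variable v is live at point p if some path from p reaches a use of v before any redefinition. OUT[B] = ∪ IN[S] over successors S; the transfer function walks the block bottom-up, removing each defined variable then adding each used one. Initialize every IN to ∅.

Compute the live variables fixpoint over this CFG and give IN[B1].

Answer: {a, b, d, f}

Trace:
Per-block solution:
  B0: | IN={a, b, c, d, f} | OUT={a, b, d, f}
  B1: | IN={a, b, d, f} | OUT={a, b, c, d, f}
  B2: | IN={c} | OUT={c}
  B3: | IN={c} | OUT={c, d}
  B4: | IN={c, d} | OUT={}

Merge at B1: OUT[B1] = IN[B0] ⊔ IN[B2] = {a, b, c, d, f}
Applying B1's transfer function to that OUT value gives IN[B1] (row B1 above).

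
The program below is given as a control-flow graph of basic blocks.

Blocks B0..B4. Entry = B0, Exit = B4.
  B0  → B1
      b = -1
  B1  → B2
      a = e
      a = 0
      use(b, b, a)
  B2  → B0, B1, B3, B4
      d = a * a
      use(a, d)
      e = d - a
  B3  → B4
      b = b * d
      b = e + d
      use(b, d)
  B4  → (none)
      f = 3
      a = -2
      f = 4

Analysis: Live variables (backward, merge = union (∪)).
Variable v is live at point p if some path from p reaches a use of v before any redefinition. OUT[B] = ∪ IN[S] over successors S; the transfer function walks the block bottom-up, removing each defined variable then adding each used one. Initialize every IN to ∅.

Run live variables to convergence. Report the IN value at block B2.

Fixpoint table:
  B0: | IN={e} | OUT={b, e}
  B1: | IN={b, e} | OUT={a, b}
  B2: | IN={a, b} | OUT={b, d, e}
  B3: | IN={b, d, e} | OUT={}
  B4: | IN={} | OUT={}

Merge at B2: OUT[B2] = IN[B0] ⊔ IN[B1] ⊔ IN[B3] ⊔ IN[B4] = {b, d, e}
Applying B2's transfer function to that OUT value gives IN[B2] (row B2 above).

Answer: {a, b}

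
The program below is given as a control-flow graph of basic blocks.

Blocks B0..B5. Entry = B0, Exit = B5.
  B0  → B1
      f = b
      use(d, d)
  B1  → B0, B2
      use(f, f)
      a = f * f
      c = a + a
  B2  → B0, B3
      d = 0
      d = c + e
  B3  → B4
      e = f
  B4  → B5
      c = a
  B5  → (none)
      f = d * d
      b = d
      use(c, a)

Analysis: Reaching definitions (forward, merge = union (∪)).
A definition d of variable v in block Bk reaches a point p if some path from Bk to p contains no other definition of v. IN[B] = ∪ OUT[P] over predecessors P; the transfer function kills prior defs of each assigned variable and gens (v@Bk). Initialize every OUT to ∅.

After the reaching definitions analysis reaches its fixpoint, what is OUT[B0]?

Fixpoint table:
  B0:   IN={a@B1, c@B1, d@B2, f@B0}   OUT={a@B1, c@B1, d@B2, f@B0}
  B1:   IN={a@B1, c@B1, d@B2, f@B0}   OUT={a@B1, c@B1, d@B2, f@B0}
  B2:   IN={a@B1, c@B1, d@B2, f@B0}   OUT={a@B1, c@B1, d@B2, f@B0}
  B3:   IN={a@B1, c@B1, d@B2, f@B0}   OUT={a@B1, c@B1, d@B2, e@B3, f@B0}
  B4:   IN={a@B1, c@B1, d@B2, e@B3, f@B0}   OUT={a@B1, c@B4, d@B2, e@B3, f@B0}
  B5:   IN={a@B1, c@B4, d@B2, e@B3, f@B0}   OUT={a@B1, b@B5, c@B4, d@B2, e@B3, f@B5}

Merge at B0 (entry node, so the boundary value {} is joined with the incoming edge(s)): IN[B0] = {} ⊔ OUT[B1] ⊔ OUT[B2] = {a@B1, c@B1, d@B2, f@B0}
Applying B0's transfer function to that IN value gives OUT[B0] (row B0 above).

Answer: {a@B1, c@B1, d@B2, f@B0}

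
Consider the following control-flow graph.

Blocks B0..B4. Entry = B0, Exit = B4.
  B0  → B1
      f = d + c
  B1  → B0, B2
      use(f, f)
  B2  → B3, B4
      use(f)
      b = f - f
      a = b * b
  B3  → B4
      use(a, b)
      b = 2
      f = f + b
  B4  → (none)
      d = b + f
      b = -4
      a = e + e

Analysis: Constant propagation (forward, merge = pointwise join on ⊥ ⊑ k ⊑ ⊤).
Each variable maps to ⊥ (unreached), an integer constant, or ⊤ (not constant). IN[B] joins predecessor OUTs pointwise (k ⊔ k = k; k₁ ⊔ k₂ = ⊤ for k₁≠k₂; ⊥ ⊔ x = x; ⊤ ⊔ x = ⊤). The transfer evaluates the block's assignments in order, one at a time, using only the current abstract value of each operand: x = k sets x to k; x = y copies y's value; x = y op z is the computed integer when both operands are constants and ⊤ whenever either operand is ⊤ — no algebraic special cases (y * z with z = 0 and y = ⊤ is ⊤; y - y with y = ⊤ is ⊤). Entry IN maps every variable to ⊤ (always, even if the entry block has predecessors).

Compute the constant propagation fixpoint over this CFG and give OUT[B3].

Per-block solution:
  B0:   IN=(all ⊤)   OUT=(all ⊤)
  B1:   IN=(all ⊤)   OUT=(all ⊤)
  B2:   IN=(all ⊤)   OUT=(all ⊤)
  B3:   IN=(all ⊤)   OUT={b:2; rest ⊤}
  B4:   IN=(all ⊤)   OUT={b:-4; rest ⊤}

Merge at B3: IN[B3] = OUT[B2] = {a: ⊤, b: ⊤, c: ⊤, d: ⊤, e: ⊤, f: ⊤}
Applying B3's transfer function to that IN value gives OUT[B3] (row B3 above).

Answer: {a: ⊤, b: 2, c: ⊤, d: ⊤, e: ⊤, f: ⊤}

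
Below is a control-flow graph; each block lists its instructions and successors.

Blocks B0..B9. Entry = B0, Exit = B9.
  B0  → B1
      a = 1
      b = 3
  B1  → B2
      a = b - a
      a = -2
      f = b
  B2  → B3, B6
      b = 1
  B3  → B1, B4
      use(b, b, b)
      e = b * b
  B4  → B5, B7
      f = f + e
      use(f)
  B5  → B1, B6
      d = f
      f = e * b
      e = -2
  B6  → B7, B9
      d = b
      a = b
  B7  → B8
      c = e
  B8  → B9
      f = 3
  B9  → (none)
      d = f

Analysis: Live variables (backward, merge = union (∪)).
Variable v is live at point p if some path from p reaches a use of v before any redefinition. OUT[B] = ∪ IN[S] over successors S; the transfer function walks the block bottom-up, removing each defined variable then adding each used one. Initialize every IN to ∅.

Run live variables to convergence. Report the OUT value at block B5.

Converged values:
  B0: | IN={e} | OUT={a, b, e}
  B1: | IN={a, b, e} | OUT={a, e, f}
  B2: | IN={a, e, f} | OUT={a, b, e, f}
  B3: | IN={a, b, f} | OUT={a, b, e, f}
  B4: | IN={a, b, e, f} | OUT={a, b, e, f}
  B5: | IN={a, b, e, f} | OUT={a, b, e, f}
  B6: | IN={b, e, f} | OUT={e, f}
  B7: | IN={e} | OUT={}
  B8: | IN={} | OUT={f}
  B9: | IN={f} | OUT={}

Merge at B5: OUT[B5] = IN[B1] ⊔ IN[B6] = {a, b, e, f}

Answer: {a, b, e, f}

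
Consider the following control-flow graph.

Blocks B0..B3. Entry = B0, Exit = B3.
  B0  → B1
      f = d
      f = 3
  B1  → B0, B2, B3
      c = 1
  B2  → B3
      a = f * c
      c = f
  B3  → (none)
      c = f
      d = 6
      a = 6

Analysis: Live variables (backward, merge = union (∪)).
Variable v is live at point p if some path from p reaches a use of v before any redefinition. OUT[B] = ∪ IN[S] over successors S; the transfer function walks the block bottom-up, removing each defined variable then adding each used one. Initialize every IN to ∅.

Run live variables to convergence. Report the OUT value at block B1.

Per-block solution:
  B0: | IN={d} | OUT={d, f}
  B1: | IN={d, f} | OUT={c, d, f}
  B2: | IN={c, f} | OUT={f}
  B3: | IN={f} | OUT={}

Merge at B1: OUT[B1] = IN[B0] ⊔ IN[B2] ⊔ IN[B3] = {c, d, f}

Answer: {c, d, f}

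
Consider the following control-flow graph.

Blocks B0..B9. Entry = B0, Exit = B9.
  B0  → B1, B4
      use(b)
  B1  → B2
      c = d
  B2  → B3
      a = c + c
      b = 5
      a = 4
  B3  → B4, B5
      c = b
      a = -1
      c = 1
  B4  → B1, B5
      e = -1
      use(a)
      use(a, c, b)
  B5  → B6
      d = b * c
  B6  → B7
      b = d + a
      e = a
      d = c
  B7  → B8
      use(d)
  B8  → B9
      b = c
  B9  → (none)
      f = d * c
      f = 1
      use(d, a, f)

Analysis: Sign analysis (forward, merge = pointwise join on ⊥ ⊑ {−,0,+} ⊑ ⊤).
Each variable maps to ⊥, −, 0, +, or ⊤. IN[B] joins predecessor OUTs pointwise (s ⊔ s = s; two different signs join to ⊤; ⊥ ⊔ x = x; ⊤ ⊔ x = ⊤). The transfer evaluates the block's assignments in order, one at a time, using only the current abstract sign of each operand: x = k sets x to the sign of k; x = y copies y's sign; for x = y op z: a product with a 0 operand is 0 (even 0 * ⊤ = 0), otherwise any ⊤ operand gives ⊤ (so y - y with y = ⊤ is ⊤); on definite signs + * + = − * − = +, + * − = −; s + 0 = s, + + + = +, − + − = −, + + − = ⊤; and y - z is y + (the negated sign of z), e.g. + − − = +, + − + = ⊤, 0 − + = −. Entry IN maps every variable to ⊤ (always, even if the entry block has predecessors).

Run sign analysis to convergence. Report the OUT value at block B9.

Fixpoint table:
  B0: | IN=(all ⊤) | OUT=(all ⊤)
  B1: | IN=(all ⊤) | OUT=(all ⊤)
  B2: | IN=(all ⊤) | OUT={a:+, b:+; rest ⊤}
  B3: | IN={a:+, b:+; rest ⊤} | OUT={a:-, b:+, c:+; rest ⊤}
  B4: | IN=(all ⊤) | OUT={e:-; rest ⊤}
  B5: | IN=(all ⊤) | OUT=(all ⊤)
  B6: | IN=(all ⊤) | OUT=(all ⊤)
  B7: | IN=(all ⊤) | OUT=(all ⊤)
  B8: | IN=(all ⊤) | OUT=(all ⊤)
  B9: | IN=(all ⊤) | OUT={f:+; rest ⊤}

Merge at B9: IN[B9] = OUT[B8] = {a: ⊤, b: ⊤, c: ⊤, d: ⊤, e: ⊤, f: ⊤}
Applying B9's transfer function to that IN value gives OUT[B9] (row B9 above).

Answer: {a: ⊤, b: ⊤, c: ⊤, d: ⊤, e: ⊤, f: +}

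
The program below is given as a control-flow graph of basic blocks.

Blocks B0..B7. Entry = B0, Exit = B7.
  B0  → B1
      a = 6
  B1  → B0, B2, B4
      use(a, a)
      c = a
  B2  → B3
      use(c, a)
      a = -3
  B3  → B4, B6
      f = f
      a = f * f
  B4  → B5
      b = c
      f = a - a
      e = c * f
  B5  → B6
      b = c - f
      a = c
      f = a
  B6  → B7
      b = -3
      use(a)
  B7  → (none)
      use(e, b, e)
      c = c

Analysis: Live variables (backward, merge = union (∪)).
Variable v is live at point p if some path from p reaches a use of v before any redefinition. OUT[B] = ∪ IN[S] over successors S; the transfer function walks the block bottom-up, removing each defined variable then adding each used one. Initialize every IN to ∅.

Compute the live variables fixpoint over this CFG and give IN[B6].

Answer: {a, c, e}

Trace:
Fixpoint table:
  B0:   IN={e, f}   OUT={a, e, f}
  B1:   IN={a, e, f}   OUT={a, c, e, f}
  B2:   IN={a, c, e, f}   OUT={c, e, f}
  B3:   IN={c, e, f}   OUT={a, c, e}
  B4:   IN={a, c}   OUT={c, e, f}
  B5:   IN={c, e, f}   OUT={a, c, e}
  B6:   IN={a, c, e}   OUT={b, c, e}
  B7:   IN={b, c, e}   OUT={}

Merge at B6: OUT[B6] = IN[B7] = {b, c, e}
Applying B6's transfer function to that OUT value gives IN[B6] (row B6 above).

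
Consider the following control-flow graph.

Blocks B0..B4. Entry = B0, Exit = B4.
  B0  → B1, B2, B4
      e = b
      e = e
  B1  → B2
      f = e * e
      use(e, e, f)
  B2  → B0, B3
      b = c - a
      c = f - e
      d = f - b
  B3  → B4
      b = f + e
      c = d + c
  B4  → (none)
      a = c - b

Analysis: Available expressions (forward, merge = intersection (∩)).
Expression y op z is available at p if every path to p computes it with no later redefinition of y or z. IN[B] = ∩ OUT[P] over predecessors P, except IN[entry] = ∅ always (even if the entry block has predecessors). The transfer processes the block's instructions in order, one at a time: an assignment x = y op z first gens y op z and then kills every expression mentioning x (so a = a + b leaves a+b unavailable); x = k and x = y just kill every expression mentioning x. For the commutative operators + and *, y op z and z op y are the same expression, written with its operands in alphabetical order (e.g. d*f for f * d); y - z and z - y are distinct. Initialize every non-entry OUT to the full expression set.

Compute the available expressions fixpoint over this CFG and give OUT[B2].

Answer: {f-b, f-e}

Working:
Fixpoint table:
  B0: | IN={} | OUT={}
  B1: | IN={} | OUT={e*e}
  B2: | IN={} | OUT={f-b, f-e}
  B3: | IN={f-b, f-e} | OUT={e+f, f-e}
  B4: | IN={} | OUT={c-b}

Merge at B2: IN[B2] = OUT[B0] ∩ OUT[B1] = {}
Applying B2's transfer function to that IN value gives OUT[B2] (row B2 above).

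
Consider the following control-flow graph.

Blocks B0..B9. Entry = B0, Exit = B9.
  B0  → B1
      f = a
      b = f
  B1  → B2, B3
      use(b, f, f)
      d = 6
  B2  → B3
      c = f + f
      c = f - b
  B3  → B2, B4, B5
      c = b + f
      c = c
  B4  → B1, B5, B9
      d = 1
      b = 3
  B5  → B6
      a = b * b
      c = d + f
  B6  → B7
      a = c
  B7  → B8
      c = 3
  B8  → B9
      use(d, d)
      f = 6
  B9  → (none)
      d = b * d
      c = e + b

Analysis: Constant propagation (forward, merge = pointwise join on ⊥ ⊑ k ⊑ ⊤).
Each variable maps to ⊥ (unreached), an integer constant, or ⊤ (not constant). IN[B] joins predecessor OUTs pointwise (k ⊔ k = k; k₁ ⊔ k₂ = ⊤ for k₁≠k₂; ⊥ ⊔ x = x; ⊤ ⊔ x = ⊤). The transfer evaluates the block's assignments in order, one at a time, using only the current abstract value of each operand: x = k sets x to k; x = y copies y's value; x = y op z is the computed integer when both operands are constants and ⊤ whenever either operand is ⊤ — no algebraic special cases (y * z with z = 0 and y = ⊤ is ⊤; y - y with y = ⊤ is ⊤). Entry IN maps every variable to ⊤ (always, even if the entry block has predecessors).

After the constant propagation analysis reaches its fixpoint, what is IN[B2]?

Answer: {a: ⊤, b: ⊤, c: ⊤, d: 6, e: ⊤, f: ⊤}

Working:
Converged values:
  B0: | IN=(all ⊤) | OUT=(all ⊤)
  B1: | IN=(all ⊤) | OUT={d:6; rest ⊤}
  B2: | IN={d:6; rest ⊤} | OUT={d:6; rest ⊤}
  B3: | IN={d:6; rest ⊤} | OUT={d:6; rest ⊤}
  B4: | IN={d:6; rest ⊤} | OUT={b:3, d:1; rest ⊤}
  B5: | IN=(all ⊤) | OUT=(all ⊤)
  B6: | IN=(all ⊤) | OUT=(all ⊤)
  B7: | IN=(all ⊤) | OUT={c:3; rest ⊤}
  B8: | IN={c:3; rest ⊤} | OUT={c:3, f:6; rest ⊤}
  B9: | IN=(all ⊤) | OUT=(all ⊤)

Merge at B2: IN[B2] = OUT[B1] ⊔ OUT[B3] = {a: ⊤, b: ⊤, c: ⊤, d: 6, e: ⊤, f: ⊤}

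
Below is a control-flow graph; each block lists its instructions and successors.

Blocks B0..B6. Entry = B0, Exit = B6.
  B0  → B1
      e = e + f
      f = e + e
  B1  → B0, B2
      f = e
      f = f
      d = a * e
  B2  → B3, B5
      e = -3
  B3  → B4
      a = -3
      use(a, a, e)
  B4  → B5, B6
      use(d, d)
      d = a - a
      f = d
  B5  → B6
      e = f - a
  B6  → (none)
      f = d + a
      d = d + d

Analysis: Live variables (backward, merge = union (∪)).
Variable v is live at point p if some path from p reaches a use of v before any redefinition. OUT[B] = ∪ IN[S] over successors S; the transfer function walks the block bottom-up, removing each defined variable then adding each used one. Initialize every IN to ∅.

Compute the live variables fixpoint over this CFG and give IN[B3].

Answer: {d, e}

Derivation:
Per-block solution:
  B0:   IN={a, e, f}   OUT={a, e}
  B1:   IN={a, e}   OUT={a, d, e, f}
  B2:   IN={a, d, f}   OUT={a, d, e, f}
  B3:   IN={d, e}   OUT={a, d}
  B4:   IN={a, d}   OUT={a, d, f}
  B5:   IN={a, d, f}   OUT={a, d}
  B6:   IN={a, d}   OUT={}

Merge at B3: OUT[B3] = IN[B4] = {a, d}
Applying B3's transfer function to that OUT value gives IN[B3] (row B3 above).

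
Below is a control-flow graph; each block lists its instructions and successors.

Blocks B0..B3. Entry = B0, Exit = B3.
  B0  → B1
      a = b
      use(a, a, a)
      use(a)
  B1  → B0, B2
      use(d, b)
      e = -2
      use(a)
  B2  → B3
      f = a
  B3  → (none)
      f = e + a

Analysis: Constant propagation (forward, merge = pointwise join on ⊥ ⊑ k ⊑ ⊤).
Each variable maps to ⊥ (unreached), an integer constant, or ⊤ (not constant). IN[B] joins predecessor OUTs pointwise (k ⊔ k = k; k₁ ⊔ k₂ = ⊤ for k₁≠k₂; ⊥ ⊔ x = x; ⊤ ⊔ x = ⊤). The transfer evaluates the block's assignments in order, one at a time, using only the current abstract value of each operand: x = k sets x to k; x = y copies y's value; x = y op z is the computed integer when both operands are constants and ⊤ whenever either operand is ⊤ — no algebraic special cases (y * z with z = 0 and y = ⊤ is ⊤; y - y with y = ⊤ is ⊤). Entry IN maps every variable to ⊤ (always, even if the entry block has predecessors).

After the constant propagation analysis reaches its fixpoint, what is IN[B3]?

Per-block solution:
  B0: | IN=(all ⊤) | OUT=(all ⊤)
  B1: | IN=(all ⊤) | OUT={e:-2; rest ⊤}
  B2: | IN={e:-2; rest ⊤} | OUT={e:-2; rest ⊤}
  B3: | IN={e:-2; rest ⊤} | OUT={e:-2; rest ⊤}

Merge at B3: IN[B3] = OUT[B2] = {a: ⊤, b: ⊤, c: ⊤, d: ⊤, e: -2, f: ⊤}

Answer: {a: ⊤, b: ⊤, c: ⊤, d: ⊤, e: -2, f: ⊤}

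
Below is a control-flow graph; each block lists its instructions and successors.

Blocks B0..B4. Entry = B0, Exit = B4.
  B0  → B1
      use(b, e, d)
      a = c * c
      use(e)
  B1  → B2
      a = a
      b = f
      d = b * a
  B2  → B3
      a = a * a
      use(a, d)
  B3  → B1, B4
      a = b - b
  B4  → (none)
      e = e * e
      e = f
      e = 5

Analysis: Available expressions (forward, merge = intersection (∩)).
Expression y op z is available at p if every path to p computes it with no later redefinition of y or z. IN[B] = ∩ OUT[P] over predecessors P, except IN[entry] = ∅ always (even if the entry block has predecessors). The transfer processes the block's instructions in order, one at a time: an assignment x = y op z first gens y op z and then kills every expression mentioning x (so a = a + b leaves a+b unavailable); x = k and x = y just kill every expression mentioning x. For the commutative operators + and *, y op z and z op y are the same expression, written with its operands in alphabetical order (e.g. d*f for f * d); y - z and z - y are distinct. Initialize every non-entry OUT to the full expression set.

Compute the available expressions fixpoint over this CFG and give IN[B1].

Fixpoint table:
  B0:   IN={}   OUT={c*c}
  B1:   IN={c*c}   OUT={a*b, c*c}
  B2:   IN={a*b, c*c}   OUT={c*c}
  B3:   IN={c*c}   OUT={b-b, c*c}
  B4:   IN={b-b, c*c}   OUT={b-b, c*c}

Merge at B1: IN[B1] = OUT[B0] ∩ OUT[B3] = {c*c}

Answer: {c*c}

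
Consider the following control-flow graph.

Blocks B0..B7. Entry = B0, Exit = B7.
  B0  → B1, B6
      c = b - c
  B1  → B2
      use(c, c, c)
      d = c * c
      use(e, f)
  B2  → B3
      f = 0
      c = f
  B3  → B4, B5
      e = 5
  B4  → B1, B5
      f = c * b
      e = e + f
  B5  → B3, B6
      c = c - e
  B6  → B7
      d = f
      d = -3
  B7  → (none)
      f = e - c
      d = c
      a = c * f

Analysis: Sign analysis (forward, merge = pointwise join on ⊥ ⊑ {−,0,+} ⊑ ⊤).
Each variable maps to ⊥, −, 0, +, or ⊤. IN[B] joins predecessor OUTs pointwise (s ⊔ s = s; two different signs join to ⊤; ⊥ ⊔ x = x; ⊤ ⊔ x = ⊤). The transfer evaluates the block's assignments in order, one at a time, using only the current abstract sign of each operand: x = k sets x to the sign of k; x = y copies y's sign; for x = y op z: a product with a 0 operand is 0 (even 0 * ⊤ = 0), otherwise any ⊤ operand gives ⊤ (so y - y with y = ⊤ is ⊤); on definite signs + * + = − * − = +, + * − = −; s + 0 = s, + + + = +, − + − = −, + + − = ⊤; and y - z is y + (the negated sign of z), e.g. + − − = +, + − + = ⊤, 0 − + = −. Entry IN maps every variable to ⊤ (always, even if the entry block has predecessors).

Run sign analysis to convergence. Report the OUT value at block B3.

Answer: {a: ⊤, b: ⊤, c: ⊤, d: ⊤, e: +, f: ⊤}

Trace:
Fixpoint table:
  B0:   IN=(all ⊤)   OUT=(all ⊤)
  B1:   IN=(all ⊤)   OUT=(all ⊤)
  B2:   IN=(all ⊤)   OUT={c:0, f:0; rest ⊤}
  B3:   IN=(all ⊤)   OUT={e:+; rest ⊤}
  B4:   IN={e:+; rest ⊤}   OUT=(all ⊤)
  B5:   IN=(all ⊤)   OUT=(all ⊤)
  B6:   IN=(all ⊤)   OUT={d:-; rest ⊤}
  B7:   IN={d:-; rest ⊤}   OUT=(all ⊤)

Merge at B3: IN[B3] = OUT[B2] ⊔ OUT[B5] = {a: ⊤, b: ⊤, c: ⊤, d: ⊤, e: ⊤, f: ⊤}
Applying B3's transfer function to that IN value gives OUT[B3] (row B3 above).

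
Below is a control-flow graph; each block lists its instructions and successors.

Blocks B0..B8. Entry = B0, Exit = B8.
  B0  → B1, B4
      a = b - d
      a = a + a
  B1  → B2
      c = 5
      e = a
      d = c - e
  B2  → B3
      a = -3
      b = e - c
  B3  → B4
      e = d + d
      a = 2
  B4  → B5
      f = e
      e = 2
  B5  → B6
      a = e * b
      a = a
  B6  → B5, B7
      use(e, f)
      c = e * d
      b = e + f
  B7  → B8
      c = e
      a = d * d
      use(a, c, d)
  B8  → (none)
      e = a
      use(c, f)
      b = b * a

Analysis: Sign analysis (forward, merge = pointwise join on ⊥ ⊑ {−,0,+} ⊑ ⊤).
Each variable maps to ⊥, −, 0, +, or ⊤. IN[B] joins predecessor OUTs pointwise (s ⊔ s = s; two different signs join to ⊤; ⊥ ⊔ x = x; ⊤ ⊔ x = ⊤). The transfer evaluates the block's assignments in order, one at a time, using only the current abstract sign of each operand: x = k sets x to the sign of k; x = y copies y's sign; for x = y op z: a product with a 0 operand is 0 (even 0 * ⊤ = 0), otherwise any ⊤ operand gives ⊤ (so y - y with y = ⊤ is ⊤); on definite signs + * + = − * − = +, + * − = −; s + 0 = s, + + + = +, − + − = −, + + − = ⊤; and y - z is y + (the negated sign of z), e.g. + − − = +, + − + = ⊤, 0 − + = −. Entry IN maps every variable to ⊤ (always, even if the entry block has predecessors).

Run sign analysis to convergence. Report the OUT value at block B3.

Fixpoint table:
  B0:  IN=(all ⊤)  OUT=(all ⊤)
  B1:  IN=(all ⊤)  OUT={c:+; rest ⊤}
  B2:  IN={c:+; rest ⊤}  OUT={a:-, c:+; rest ⊤}
  B3:  IN={a:-, c:+; rest ⊤}  OUT={a:+, c:+; rest ⊤}
  B4:  IN=(all ⊤)  OUT={e:+; rest ⊤}
  B5:  IN={e:+; rest ⊤}  OUT={e:+; rest ⊤}
  B6:  IN={e:+; rest ⊤}  OUT={e:+; rest ⊤}
  B7:  IN={e:+; rest ⊤}  OUT={c:+, e:+; rest ⊤}
  B8:  IN={c:+, e:+; rest ⊤}  OUT={c:+; rest ⊤}

Merge at B3: IN[B3] = OUT[B2] = {a: -, b: ⊤, c: +, d: ⊤, e: ⊤, f: ⊤}
Applying B3's transfer function to that IN value gives OUT[B3] (row B3 above).

Answer: {a: +, b: ⊤, c: +, d: ⊤, e: ⊤, f: ⊤}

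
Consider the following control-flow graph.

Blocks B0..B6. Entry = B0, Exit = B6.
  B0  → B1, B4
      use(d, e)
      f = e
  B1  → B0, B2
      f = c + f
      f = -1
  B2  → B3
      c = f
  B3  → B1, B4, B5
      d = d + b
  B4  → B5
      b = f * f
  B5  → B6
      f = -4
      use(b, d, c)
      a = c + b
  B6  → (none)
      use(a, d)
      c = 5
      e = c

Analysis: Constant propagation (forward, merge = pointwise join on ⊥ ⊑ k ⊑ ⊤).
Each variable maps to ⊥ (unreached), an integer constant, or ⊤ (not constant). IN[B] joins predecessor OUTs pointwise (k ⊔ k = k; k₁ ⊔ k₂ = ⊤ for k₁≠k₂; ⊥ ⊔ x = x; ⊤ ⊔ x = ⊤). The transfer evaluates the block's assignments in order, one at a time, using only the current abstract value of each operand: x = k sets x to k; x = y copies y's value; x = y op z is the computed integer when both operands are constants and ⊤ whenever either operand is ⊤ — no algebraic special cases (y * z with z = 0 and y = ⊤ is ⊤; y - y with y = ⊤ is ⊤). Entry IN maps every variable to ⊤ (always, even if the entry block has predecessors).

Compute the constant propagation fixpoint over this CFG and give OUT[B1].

Answer: {a: ⊤, b: ⊤, c: ⊤, d: ⊤, e: ⊤, f: -1}

Derivation:
Per-block solution:
  B0:   IN=(all ⊤)   OUT=(all ⊤)
  B1:   IN=(all ⊤)   OUT={f:-1; rest ⊤}
  B2:   IN={f:-1; rest ⊤}   OUT={c:-1, f:-1; rest ⊤}
  B3:   IN={c:-1, f:-1; rest ⊤}   OUT={c:-1, f:-1; rest ⊤}
  B4:   IN=(all ⊤)   OUT=(all ⊤)
  B5:   IN=(all ⊤)   OUT={f:-4; rest ⊤}
  B6:   IN={f:-4; rest ⊤}   OUT={c:5, e:5, f:-4; rest ⊤}

Merge at B1: IN[B1] = OUT[B0] ⊔ OUT[B3] = {a: ⊤, b: ⊤, c: ⊤, d: ⊤, e: ⊤, f: ⊤}
Applying B1's transfer function to that IN value gives OUT[B1] (row B1 above).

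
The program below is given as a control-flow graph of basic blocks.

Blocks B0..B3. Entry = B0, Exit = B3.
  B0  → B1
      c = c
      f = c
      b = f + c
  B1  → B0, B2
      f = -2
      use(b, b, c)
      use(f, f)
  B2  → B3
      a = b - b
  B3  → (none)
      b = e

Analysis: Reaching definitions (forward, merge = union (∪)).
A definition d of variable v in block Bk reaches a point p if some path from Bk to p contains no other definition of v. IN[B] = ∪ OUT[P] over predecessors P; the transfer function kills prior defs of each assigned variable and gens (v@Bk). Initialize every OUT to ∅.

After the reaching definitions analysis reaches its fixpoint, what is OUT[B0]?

Answer: {b@B0, c@B0, f@B0}

Working:
Fixpoint table:
  B0:  IN={b@B0, c@B0, f@B1}  OUT={b@B0, c@B0, f@B0}
  B1:  IN={b@B0, c@B0, f@B0}  OUT={b@B0, c@B0, f@B1}
  B2:  IN={b@B0, c@B0, f@B1}  OUT={a@B2, b@B0, c@B0, f@B1}
  B3:  IN={a@B2, b@B0, c@B0, f@B1}  OUT={a@B2, b@B3, c@B0, f@B1}

Merge at B0 (entry node, so the boundary value {} is joined with the incoming edge(s)): IN[B0] = {} ⊔ OUT[B1] = {b@B0, c@B0, f@B1}
Applying B0's transfer function to that IN value gives OUT[B0] (row B0 above).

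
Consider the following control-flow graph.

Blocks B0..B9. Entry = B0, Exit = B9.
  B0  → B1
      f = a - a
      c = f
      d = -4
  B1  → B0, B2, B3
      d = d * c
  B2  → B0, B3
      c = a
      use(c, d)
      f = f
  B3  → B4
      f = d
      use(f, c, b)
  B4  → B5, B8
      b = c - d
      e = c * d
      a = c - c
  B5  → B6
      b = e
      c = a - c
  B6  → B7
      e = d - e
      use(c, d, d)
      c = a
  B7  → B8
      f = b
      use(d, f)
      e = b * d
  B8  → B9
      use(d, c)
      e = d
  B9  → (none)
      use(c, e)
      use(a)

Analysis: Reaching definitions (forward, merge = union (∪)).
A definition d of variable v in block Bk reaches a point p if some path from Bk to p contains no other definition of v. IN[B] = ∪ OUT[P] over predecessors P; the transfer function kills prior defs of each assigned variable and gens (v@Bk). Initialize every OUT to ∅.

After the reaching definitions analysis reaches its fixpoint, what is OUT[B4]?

Answer: {a@B4, b@B4, c@B0, c@B2, d@B1, e@B4, f@B3}

Derivation:
Per-block solution:
  B0:  IN={c@B0, c@B2, d@B1, f@B0, f@B2}  OUT={c@B0, d@B0, f@B0}
  B1:  IN={c@B0, d@B0, f@B0}  OUT={c@B0, d@B1, f@B0}
  B2:  IN={c@B0, d@B1, f@B0}  OUT={c@B2, d@B1, f@B2}
  B3:  IN={c@B0, c@B2, d@B1, f@B0, f@B2}  OUT={c@B0, c@B2, d@B1, f@B3}
  B4:  IN={c@B0, c@B2, d@B1, f@B3}  OUT={a@B4, b@B4, c@B0, c@B2, d@B1, e@B4, f@B3}
  B5:  IN={a@B4, b@B4, c@B0, c@B2, d@B1, e@B4, f@B3}  OUT={a@B4, b@B5, c@B5, d@B1, e@B4, f@B3}
  B6:  IN={a@B4, b@B5, c@B5, d@B1, e@B4, f@B3}  OUT={a@B4, b@B5, c@B6, d@B1, e@B6, f@B3}
  B7:  IN={a@B4, b@B5, c@B6, d@B1, e@B6, f@B3}  OUT={a@B4, b@B5, c@B6, d@B1, e@B7, f@B7}
  B8:  IN={a@B4, b@B4, b@B5, c@B0, c@B2, c@B6, d@B1, e@B4, e@B7, f@B3, f@B7}  OUT={a@B4, b@B4, b@B5, c@B0, c@B2, c@B6, d@B1, e@B8, f@B3, f@B7}
  B9:  IN={a@B4, b@B4, b@B5, c@B0, c@B2, c@B6, d@B1, e@B8, f@B3, f@B7}  OUT={a@B4, b@B4, b@B5, c@B0, c@B2, c@B6, d@B1, e@B8, f@B3, f@B7}

Merge at B4: IN[B4] = OUT[B3] = {c@B0, c@B2, d@B1, f@B3}
Applying B4's transfer function to that IN value gives OUT[B4] (row B4 above).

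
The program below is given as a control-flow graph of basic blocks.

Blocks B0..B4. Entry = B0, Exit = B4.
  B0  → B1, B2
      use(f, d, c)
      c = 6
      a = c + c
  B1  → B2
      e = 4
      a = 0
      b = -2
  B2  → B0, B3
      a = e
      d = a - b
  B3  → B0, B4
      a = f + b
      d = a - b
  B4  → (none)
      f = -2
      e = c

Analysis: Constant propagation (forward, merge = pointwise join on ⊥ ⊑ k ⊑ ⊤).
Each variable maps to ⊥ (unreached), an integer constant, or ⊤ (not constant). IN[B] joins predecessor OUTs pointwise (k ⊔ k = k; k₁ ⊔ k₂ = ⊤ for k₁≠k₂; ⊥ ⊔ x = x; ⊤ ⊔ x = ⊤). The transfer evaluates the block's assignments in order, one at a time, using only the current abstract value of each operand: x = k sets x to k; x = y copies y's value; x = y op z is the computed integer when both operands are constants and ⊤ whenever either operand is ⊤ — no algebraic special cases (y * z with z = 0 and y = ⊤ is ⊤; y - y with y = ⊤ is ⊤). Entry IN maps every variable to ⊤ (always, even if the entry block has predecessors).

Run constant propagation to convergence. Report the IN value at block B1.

Per-block solution:
  B0:  IN=(all ⊤)  OUT={a:12, c:6; rest ⊤}
  B1:  IN={a:12, c:6; rest ⊤}  OUT={a:0, b:-2, c:6, e:4; rest ⊤}
  B2:  IN={c:6; rest ⊤}  OUT={c:6; rest ⊤}
  B3:  IN={c:6; rest ⊤}  OUT={c:6; rest ⊤}
  B4:  IN={c:6; rest ⊤}  OUT={c:6, e:6, f:-2; rest ⊤}

Merge at B1: IN[B1] = OUT[B0] = {a: 12, b: ⊤, c: 6, d: ⊤, e: ⊤, f: ⊤}

Answer: {a: 12, b: ⊤, c: 6, d: ⊤, e: ⊤, f: ⊤}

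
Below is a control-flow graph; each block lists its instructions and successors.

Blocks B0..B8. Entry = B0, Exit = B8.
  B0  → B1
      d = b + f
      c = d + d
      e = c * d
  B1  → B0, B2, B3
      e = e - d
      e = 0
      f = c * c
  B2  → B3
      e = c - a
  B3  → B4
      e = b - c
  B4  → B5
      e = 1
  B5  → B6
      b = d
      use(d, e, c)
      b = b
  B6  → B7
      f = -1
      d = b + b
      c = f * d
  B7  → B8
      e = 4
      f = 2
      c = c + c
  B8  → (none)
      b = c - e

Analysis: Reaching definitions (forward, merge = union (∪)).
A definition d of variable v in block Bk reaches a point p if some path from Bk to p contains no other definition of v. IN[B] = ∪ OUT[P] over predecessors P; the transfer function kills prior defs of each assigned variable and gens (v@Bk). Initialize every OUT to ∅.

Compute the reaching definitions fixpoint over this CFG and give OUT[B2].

Converged values:
  B0:  IN={c@B0, d@B0, e@B1, f@B1}  OUT={c@B0, d@B0, e@B0, f@B1}
  B1:  IN={c@B0, d@B0, e@B0, f@B1}  OUT={c@B0, d@B0, e@B1, f@B1}
  B2:  IN={c@B0, d@B0, e@B1, f@B1}  OUT={c@B0, d@B0, e@B2, f@B1}
  B3:  IN={c@B0, d@B0, e@B1, e@B2, f@B1}  OUT={c@B0, d@B0, e@B3, f@B1}
  B4:  IN={c@B0, d@B0, e@B3, f@B1}  OUT={c@B0, d@B0, e@B4, f@B1}
  B5:  IN={c@B0, d@B0, e@B4, f@B1}  OUT={b@B5, c@B0, d@B0, e@B4, f@B1}
  B6:  IN={b@B5, c@B0, d@B0, e@B4, f@B1}  OUT={b@B5, c@B6, d@B6, e@B4, f@B6}
  B7:  IN={b@B5, c@B6, d@B6, e@B4, f@B6}  OUT={b@B5, c@B7, d@B6, e@B7, f@B7}
  B8:  IN={b@B5, c@B7, d@B6, e@B7, f@B7}  OUT={b@B8, c@B7, d@B6, e@B7, f@B7}

Merge at B2: IN[B2] = OUT[B1] = {c@B0, d@B0, e@B1, f@B1}
Applying B2's transfer function to that IN value gives OUT[B2] (row B2 above).

Answer: {c@B0, d@B0, e@B2, f@B1}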